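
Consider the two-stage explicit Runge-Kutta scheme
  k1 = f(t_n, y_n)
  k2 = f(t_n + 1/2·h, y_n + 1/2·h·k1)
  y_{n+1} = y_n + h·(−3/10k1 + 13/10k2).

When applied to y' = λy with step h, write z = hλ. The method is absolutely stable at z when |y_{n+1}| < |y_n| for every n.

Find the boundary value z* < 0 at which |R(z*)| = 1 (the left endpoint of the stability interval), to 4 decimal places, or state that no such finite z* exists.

left endpoint -1.5385.

Set f=λy, z=hλ:
  k1=λy_n ⇒ h·k1=z·y_n;  k2=λ(1+1/2z)y_n ⇒ h·k2=z(1+1/2z)y_n
  y_{n+1}/y_n = 1 − 3/10z + 13/10z(1+1/2z) = 1 + z + 13/20z²
  Hence R(z) = 1 + z + 13/20z².

Find x<0 with |R(x)|<1.
x=-1.12: |R|=0.6954
R=1: x+13/20x²=0 ⇒ x=−20/13=-1.5385; min R=1−1/(4·13/20)=0.6154>−1
Confirm numerically:
  x=-1.480: |R|=0.94376 <1
  x=-1.324: |R|=0.81543 <1
  x=-0.966: |R|=0.64055 <1
  x=-2.073: |R|=1.72026 >1
  x=-2.044: |R|=1.67166 >1
So |R|<1 on (-1.5385, 0).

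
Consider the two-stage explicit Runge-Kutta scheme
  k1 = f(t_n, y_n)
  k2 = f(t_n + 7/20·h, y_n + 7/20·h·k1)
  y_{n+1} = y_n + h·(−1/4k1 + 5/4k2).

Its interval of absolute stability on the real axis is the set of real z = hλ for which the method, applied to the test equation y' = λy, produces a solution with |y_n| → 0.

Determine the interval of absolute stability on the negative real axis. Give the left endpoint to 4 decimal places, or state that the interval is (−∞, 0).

(-2.2857, 0).

Test eqn y'=λy, z=hλ:
  k1=λy_n ⇒ h·k1=z·y_n;  k2=λ(1+7/20z)y_n ⇒ h·k2=z(1+7/20z)y_n
  y_{n+1}/y_n = 1 − 1/4z + 5/4z(1+7/20z) = 1 + z + 7/16z²
  Hence R(z) = 1 + z + 7/16z².

Need |R(x)|<1, x<0.
x=-0.47: |R|=0.6266
R=1: x+7/16x²=0 ⇒ x=−16/7=-2.2857; min R=1−1/(4·7/16)=0.4286>−1
Confirm numerically:
  x=-1.875: |R|=0.66309 <1
  x=-1.604: |R|=0.52161 <1
  x=-1.258: |R|=0.43437 <1
  x=-1.221: |R|=0.43124 <1
  x=-2.750: |R|=1.55859 >1
  x=-2.547: |R|=1.29115 >1
Stable set (-2.2857, 0).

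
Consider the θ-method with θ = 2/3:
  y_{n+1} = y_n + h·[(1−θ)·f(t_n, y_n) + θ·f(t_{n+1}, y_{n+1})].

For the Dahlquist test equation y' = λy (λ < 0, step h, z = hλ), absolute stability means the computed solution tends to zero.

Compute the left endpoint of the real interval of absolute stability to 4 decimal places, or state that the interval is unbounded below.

unbounded; (−∞, 0).

Set f=λy, z=hλ:
  y_{n+1} = y_n + z·[1/3·y_n + 2/3·y_{n+1}] ⇒ (1 − 2/3z)y_{n+1} = (1 + 1/3z)y_n
  ⇒ R(z) = (1 + 1/3z)/(1 − 2/3z).

Boundary: |R(x)|=1, x<0.
x=-0.53: |R|=0.6084
x=-2: |R|=0.1429
x=-10: |R|=0.3043
x=-100: |R|=0.4778
θ=2/3≥1/2 ⇒ |1+1/3x|<|1−2/3x| ∀x<0 ⇒ interval (−∞,0).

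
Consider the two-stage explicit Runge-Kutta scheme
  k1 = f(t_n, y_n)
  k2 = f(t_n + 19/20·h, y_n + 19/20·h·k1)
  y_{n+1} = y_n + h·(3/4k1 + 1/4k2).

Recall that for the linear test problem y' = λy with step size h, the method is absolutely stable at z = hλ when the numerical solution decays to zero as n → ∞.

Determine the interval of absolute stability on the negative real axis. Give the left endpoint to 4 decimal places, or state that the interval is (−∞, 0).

(-4.2105, 0).

Test eqn y'=λy, z=hλ:
  k1=λy_n ⇒ h·k1=z·y_n;  k2=λ(1+19/20z)y_n ⇒ h·k2=z(1+19/20z)y_n
  y_{n+1}/y_n = 1 + 3/4z + 1/4z(1+19/20z) = 1 + z + 19/80z²
  R(z) = 1 + z + 19/80z².

Need |R(x)|<1, x<0.
x=-0.35: |R|=0.6791
R=1: x+19/80x²=0 ⇒ x=−80/19=-4.2105; min R=1−1/(4·19/80)=-0.0526>−1
Confirm numerically:
  x=-3.236: |R|=0.25103 <1
  x=-3.230: |R|=0.24781 <1
  x=-2.600: |R|=0.00550 <1
  x=-4.653: |R|=1.48897 >1
  x=-4.280: |R|=1.07062 >1
Interval (-4.2105, 0).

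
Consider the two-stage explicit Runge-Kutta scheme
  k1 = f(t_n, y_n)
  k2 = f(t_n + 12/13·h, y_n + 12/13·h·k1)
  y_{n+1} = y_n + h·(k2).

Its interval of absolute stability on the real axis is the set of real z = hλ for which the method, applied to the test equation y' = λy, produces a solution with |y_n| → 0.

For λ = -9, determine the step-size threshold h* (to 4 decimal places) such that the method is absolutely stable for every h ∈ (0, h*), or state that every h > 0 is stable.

Test eqn y'=λy, z=hλ:
  k1=λy_n ⇒ h·k1=z·y_n;  k2=λ(1+12/13z)y_n ⇒ h·k2=z(1+12/13z)y_n
  y_{n+1}/y_n = 1 + z(1+12/13z) = 1 + z + 12/13z²
  R(z) = 1 + z + 12/13z².

Solve |R(x)|<1 on ℝ⁻.
x=-0.85: |R|=0.8169
R=1: x+12/13x²=0 ⇒ x=−13/12=-1.0833; min R=1−1/(4·12/13)=0.7292>−1
Confirm numerically:
  x=-1.048: |R|=0.96582 <1
  x=-0.650: |R|=0.74000 <1
  x=-0.559: |R|=0.72944 <1
  x=-1.640: |R|=1.84271 >1
  x=-1.518: |R|=1.60907 >1
  x=-1.322: |R|=1.29125 >1
Stable set (-1.0833, 0).

(-1.0833,0); λ=-9 ⇒ h* = (13/12)/9 = 0.1204.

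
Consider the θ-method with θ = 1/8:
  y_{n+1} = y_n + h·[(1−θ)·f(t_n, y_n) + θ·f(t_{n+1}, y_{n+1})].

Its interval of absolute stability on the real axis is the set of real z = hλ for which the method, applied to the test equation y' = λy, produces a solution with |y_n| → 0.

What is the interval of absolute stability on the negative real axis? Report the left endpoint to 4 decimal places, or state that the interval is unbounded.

(-2.6667, 0).

With y'=λy (z=hλ):
  y_{n+1} = y_n + z·[7/8·y_n + 1/8·y_{n+1}] ⇒ (1 − 1/8z)y_{n+1} = (1 + 7/8z)y_n
  so R(z) = (1 + 7/8z)/(1 − 1/8z).

Find x<0 with |R(x)|<1.
x=-0.68: |R|=0.3733
R=−1: 1+7/8x = −1+1/8x ⇒ -3/4x=2 ⇒ x=2/(-3/4)=-2.6667
Confirm numerically:
  x=-2.367: |R|=0.82657 <1
  x=-2.242: |R|=0.75122 <1
  x=-1.233: |R|=0.06834 <1
  x=-3.252: |R|=1.31212 >1
  x=-3.001: |R|=1.18235 >1
  x=-2.836: |R|=1.09376 >1
Stable set (-2.6667, 0).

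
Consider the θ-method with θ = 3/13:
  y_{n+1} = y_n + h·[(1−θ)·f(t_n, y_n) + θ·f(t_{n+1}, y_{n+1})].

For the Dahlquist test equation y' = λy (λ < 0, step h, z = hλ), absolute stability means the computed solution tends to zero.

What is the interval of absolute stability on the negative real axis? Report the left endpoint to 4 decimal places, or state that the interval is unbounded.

(-3.7143, 0).

Test eqn y'=λy, z=hλ:
  y_{n+1} = y_n + z·[10/13·y_n + 3/13·y_{n+1}] ⇒ (1 − 3/13z)y_{n+1} = (1 + 10/13z)y_n
  R(z) = (1 + 10/13z)/(1 − 3/13z).

Find x<0 with |R(x)|<1.
x=-1.11: |R|=0.1164
R=−1: 1+10/13x = −1+3/13x ⇒ -7/13x=2 ⇒ x=2/(-7/13)=-3.7143
Confirm numerically:
  x=-3.056: |R|=0.79213 <1
  x=-2.277: |R|=0.49266 <1
  x=-2.050: |R|=0.39164 <1
  x=-1.744: |R|=0.24353 <1
  x=-4.127: |R|=1.11383 >1
  x=-4.108: |R|=1.10883 >1
  x=-3.972: |R|=1.07240 >1
So |R|<1 on (-3.7143, 0).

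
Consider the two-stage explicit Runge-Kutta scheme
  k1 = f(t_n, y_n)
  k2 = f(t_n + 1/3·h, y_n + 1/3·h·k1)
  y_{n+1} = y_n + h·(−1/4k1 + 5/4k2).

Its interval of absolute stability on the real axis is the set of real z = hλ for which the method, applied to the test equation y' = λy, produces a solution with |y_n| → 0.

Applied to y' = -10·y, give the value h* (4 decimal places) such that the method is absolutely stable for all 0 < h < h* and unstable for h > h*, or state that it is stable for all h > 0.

(-2.4000,0); λ=-10 ⇒ h* = (12/5)/10 = 0.2400.

With y'=λy (z=hλ):
  k1=λy_n ⇒ h·k1=z·y_n;  k2=λ(1+1/3z)y_n ⇒ h·k2=z(1+1/3z)y_n
  y_{n+1}/y_n = 1 − 1/4z + 5/4z(1+1/3z) = 1 + z + 5/12z²
  Hence R(z) = 1 + z + 5/12z².

Solve |R(x)|<1 on ℝ⁻.
x=-1.45: |R|=0.4260
R=1: x+5/12x²=0 ⇒ x=−12/5=-2.4000; min R=1−1/(4·5/12)=0.4000>−1
Confirm numerically:
  x=-1.999: |R|=0.66600 <1
  x=-1.848: |R|=0.57496 <1
  x=-1.156: |R|=0.40081 <1
  x=-0.980: |R|=0.42017 <1
  x=-2.774: |R|=1.43228 >1
  x=-2.682: |R|=1.31513 >1
Stable set (-2.4000, 0).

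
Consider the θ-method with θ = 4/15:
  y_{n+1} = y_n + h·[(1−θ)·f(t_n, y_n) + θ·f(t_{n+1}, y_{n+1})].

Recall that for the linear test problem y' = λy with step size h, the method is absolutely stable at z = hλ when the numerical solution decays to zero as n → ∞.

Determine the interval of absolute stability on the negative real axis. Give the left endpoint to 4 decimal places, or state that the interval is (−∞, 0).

Set f=λy, z=hλ:
  y_{n+1} = y_n + z·[11/15·y_n + 4/15·y_{n+1}] ⇒ (1 − 4/15z)y_{n+1} = (1 + 11/15z)y_n
  R(z) = (1 + 11/15z)/(1 − 4/15z).

Solve |R(x)|<1 on ℝ⁻.
x=-1.5: |R|=0.0714
R=−1: 1+11/15x = −1+4/15x ⇒ -7/15x=2 ⇒ x=2/(-7/15)=-4.2857
Confirm numerically:
  x=-4.129: |R|=0.96519 <1
  x=-2.987: |R|=0.66265 <1
  x=-2.581: |R|=0.52879 <1
  x=-2.342: |R|=0.44164 <1
  x=-4.635: |R|=1.07290 >1
  x=-4.404: |R|=1.02539 >1
Interval (-4.2857, 0).

(-4.2857, 0).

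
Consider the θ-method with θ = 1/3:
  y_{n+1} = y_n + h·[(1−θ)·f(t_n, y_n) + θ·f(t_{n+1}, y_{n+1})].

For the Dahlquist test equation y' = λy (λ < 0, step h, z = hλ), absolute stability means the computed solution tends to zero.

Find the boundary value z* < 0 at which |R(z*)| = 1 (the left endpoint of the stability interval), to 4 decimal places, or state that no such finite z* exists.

Set f=λy, z=hλ:
  y_{n+1} = y_n + z·[2/3·y_n + 1/3·y_{n+1}] ⇒ (1 − 1/3z)y_{n+1} = (1 + 2/3z)y_n
  ⇒ R(z) = (1 + 2/3z)/(1 − 1/3z).

Solve |R(x)|<1 on ℝ⁻.
x=-0.79: |R|=0.3747
R=−1: 1+2/3x = −1+1/3x ⇒ -1/3x=2 ⇒ x=2/(-1/3)=-6.0000
Confirm numerically:
  x=-5.869: |R|=0.98523 <1
  x=-5.765: |R|=0.97319 <1
  x=-2.953: |R|=0.48816 <1
  x=-6.530: |R|=1.05561 >1
  x=-6.180: |R|=1.01961 >1
  x=-6.100: |R|=1.01099 >1
So |R|<1 on (-6.0000, 0).

z* = -6.0000.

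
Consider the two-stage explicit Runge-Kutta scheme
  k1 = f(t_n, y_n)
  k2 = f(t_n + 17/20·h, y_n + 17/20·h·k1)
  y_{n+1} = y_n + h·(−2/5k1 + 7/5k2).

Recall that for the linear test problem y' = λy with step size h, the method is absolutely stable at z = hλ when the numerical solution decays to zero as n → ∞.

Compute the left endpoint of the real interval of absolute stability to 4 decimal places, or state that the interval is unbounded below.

Set f=λy, z=hλ:
  k1=λy_n ⇒ h·k1=z·y_n;  k2=λ(1+17/20z)y_n ⇒ h·k2=z(1+17/20z)y_n
  y_{n+1}/y_n = 1 − 2/5z + 7/5z(1+17/20z) = 1 + z + 119/100z²
  Hence R(z) = 1 + z + 119/100z².

Find x<0 with |R(x)|<1.
x=-1.67: |R|=2.6488
R=1: x+119/100x²=0 ⇒ x=−100/119=-0.8403; min R=1−1/(4·119/100)=0.7899>−1
Confirm numerically:
  x=-0.617: |R|=0.83602 <1
  x=-0.555: |R|=0.81155 <1
  x=-0.481: |R|=0.79432 <1
  x=-0.375: |R|=0.79234 <1
  x=-1.051: |R|=1.26348 >1
  x=-0.891: |R|=1.05372 >1
Interval (-0.8403, 0).

z* = -0.8403.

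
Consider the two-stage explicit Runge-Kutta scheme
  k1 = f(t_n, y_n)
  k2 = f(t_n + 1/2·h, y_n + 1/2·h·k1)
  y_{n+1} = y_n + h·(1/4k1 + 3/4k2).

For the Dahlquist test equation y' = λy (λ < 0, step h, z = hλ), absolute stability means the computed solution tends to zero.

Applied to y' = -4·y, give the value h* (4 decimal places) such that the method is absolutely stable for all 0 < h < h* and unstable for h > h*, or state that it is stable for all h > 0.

(-2.6667,0); λ=-4 ⇒ h* = (8/3)/4 = 0.6667.

With y'=λy (z=hλ):
  k1=λy_n ⇒ h·k1=z·y_n;  k2=λ(1+1/2z)y_n ⇒ h·k2=z(1+1/2z)y_n
  y_{n+1}/y_n = 1 + 1/4z + 3/4z(1+1/2z) = 1 + z + 3/8z²
  R(z) = 1 + z + 3/8z².

Boundary: |R(x)|=1, x<0.
x=-1.47: |R|=0.3403
R=1: x+3/8x²=0 ⇒ x=−8/3=-2.6667; min R=1−1/(4·3/8)=0.3333>−1
Confirm numerically:
  x=-2.585: |R|=0.92083 <1
  x=-1.138: |R|=0.34764 <1
  x=-1.121: |R|=0.35024 <1
  x=-3.010: |R|=1.38754 >1
  x=-2.824: |R|=1.16662 >1
Stable set (-2.6667, 0).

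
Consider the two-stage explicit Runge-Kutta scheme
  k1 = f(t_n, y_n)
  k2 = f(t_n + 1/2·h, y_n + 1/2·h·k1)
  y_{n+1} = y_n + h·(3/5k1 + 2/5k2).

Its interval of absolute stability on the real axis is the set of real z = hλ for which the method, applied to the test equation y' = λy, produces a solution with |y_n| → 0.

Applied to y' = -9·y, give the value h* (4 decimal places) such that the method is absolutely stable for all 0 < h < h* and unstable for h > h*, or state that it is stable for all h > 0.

(-5.0000,0); λ=-9 ⇒ h* = (5)/9 = 0.5556.

Test eqn y'=λy, z=hλ:
  k1=λy_n ⇒ h·k1=z·y_n;  k2=λ(1+1/2z)y_n ⇒ h·k2=z(1+1/2z)y_n
  y_{n+1}/y_n = 1 + 3/5z + 2/5z(1+1/2z) = 1 + z + 1/5z²
  ⇒ R(z) = 1 + z + 1/5z².

Find x<0 with |R(x)|<1.
x=-1.27: |R|=0.0526
R=1: x+1/5x²=0 ⇒ x=−5=-5.0000; min R=1−1/(4·1/5)=-0.2500>−1
Confirm numerically:
  x=-4.448: |R|=0.50894 <1
  x=-3.805: |R|=0.09061 <1
  x=-2.944: |R|=0.21057 <1
  x=-2.093: |R|=0.21687 <1
  x=-5.529: |R|=1.58497 >1
  x=-5.476: |R|=1.52132 >1
  x=-5.206: |R|=1.21449 >1
Interval (-5.0000, 0).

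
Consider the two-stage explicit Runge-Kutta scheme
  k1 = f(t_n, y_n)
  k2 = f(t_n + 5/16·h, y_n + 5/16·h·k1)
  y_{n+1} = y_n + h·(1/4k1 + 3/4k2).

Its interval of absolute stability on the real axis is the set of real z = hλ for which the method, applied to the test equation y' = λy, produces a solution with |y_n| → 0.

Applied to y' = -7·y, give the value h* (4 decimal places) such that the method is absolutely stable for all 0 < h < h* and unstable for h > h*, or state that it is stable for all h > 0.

(-4.2667,0); λ=-7 ⇒ h* = (64/15)/7 = 0.6095.

With y'=λy (z=hλ):
  k1=λy_n ⇒ h·k1=z·y_n;  k2=λ(1+5/16z)y_n ⇒ h·k2=z(1+5/16z)y_n
  y_{n+1}/y_n = 1 + 1/4z + 3/4z(1+5/16z) = 1 + z + 15/64z²
  R(z) = 1 + z + 15/64z².

Solve |R(x)|<1 on ℝ⁻.
x=-0.7: |R|=0.4148
R=1: x+15/64x²=0 ⇒ x=−64/15=-4.2667; min R=1−1/(4·15/64)=-0.0667>−1
Confirm numerically:
  x=-3.215: |R|=0.20755 <1
  x=-2.396: |R|=0.05050 <1
  x=-2.317: |R|=0.05876 <1
  x=-4.788: |R|=1.58503 >1
  x=-4.775: |R|=1.56890 >1
  x=-4.411: |R|=1.14922 >1
Stable set (-4.2667, 0).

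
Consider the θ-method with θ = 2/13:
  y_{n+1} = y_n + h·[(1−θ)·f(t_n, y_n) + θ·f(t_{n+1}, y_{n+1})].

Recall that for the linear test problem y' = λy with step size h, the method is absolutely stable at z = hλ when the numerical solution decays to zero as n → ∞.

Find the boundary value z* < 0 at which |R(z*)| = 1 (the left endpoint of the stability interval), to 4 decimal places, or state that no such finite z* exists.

z* = -2.8889.

With y'=λy (z=hλ):
  y_{n+1} = y_n + z·[11/13·y_n + 2/13·y_{n+1}] ⇒ (1 − 2/13z)y_{n+1} = (1 + 11/13z)y_n
  so R(z) = (1 + 11/13z)/(1 − 2/13z).

Solve |R(x)|<1 on ℝ⁻.
x=-0.86: |R|=0.2405
R=−1: 1+11/13x = −1+2/13x ⇒ -9/13x=2 ⇒ x=2/(-9/13)=-2.8889
Confirm numerically:
  x=-2.721: |R|=0.91807 <1
  x=-2.425: |R|=0.76611 <1
  x=-2.207: |R|=0.64758 <1
  x=-1.992: |R|=0.52473 <1
  x=-3.383: |R|=1.22498 >1
  x=-3.070: |R|=1.08516 >1
Interval (-2.8889, 0).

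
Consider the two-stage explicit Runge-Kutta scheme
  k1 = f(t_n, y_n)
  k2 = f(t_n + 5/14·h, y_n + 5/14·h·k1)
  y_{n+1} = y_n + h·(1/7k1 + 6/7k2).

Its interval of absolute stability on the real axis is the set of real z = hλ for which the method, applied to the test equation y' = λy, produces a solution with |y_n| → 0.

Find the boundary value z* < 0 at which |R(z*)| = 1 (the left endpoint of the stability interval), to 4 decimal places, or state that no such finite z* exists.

On y'=λy, z=hλ:
  k1=λy_n ⇒ h·k1=z·y_n;  k2=λ(1+5/14z)y_n ⇒ h·k2=z(1+5/14z)y_n
  y_{n+1}/y_n = 1 + 1/7z + 6/7z(1+5/14z) = 1 + z + 15/49z²
  ⇒ R(z) = 1 + z + 15/49z².

Boundary: |R(x)|=1, x<0.
x=-0.95: |R|=0.3263
R=1: x+15/49x²=0 ⇒ x=−49/15=-3.2667; min R=1−1/(4·15/49)=0.1833>−1
Confirm numerically:
  x=-3.035: |R|=0.78476 <1
  x=-2.848: |R|=0.63499 <1
  x=-2.839: |R|=0.62832 <1
  x=-2.214: |R|=0.28655 <1
  x=-3.717: |R|=1.51242 >1
  x=-3.515: |R|=1.26721 >1
Stable set (-3.2667, 0).

z* = -3.2667.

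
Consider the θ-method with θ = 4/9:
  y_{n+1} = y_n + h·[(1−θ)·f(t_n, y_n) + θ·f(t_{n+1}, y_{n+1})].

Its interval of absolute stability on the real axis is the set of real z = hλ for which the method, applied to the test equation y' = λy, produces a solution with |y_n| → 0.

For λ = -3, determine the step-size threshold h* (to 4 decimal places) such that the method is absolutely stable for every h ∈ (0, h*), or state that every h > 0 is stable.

(-18.0000,0); λ=-3 ⇒ h* = (18)/3 = 6.0000.

On y'=λy, z=hλ:
  y_{n+1} = y_n + z·[5/9·y_n + 4/9·y_{n+1}] ⇒ (1 − 4/9z)y_{n+1} = (1 + 5/9z)y_n
  so R(z) = (1 + 5/9z)/(1 − 4/9z).

Need |R(x)|<1, x<0.
x=-0.62: |R|=0.5139
R=−1: 1+5/9x = −1+4/9x ⇒ -1/9x=2 ⇒ x=2/(-1/9)=-18.0000
Confirm numerically:
  x=-11.698: |R|=0.88704 <1
  x=-10.414: |R|=0.85024 <1
  x=-10.181: |R|=0.84275 <1
  x=-8.863: |R|=0.79445 <1
  x=-18.417: |R|=1.00504 >1
  x=-18.308: |R|=1.00375 >1
  x=-18.144: |R|=1.00177 >1
Stable set (-18.0000, 0).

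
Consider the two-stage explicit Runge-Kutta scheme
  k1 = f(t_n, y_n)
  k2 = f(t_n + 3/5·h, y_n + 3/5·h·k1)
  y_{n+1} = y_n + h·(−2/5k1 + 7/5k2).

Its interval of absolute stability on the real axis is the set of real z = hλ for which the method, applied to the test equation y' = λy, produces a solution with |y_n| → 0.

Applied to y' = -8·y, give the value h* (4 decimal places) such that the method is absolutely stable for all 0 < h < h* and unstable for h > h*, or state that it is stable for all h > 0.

(-1.1905,0); λ=-8 ⇒ h* = (25/21)/8 = 0.1488.

Set f=λy, z=hλ:
  k1=λy_n ⇒ h·k1=z·y_n;  k2=λ(1+3/5z)y_n ⇒ h·k2=z(1+3/5z)y_n
  y_{n+1}/y_n = 1 − 2/5z + 7/5z(1+3/5z) = 1 + z + 21/25z²
  R(z) = 1 + z + 21/25z².

Boundary: |R(x)|=1, x<0.
x=-1.69: |R|=1.7091
R=1: x+21/25x²=0 ⇒ x=−25/21=-1.1905; min R=1−1/(4·21/25)=0.7024>−1
Confirm numerically:
  x=-0.994: |R|=0.83595 <1
  x=-0.858: |R|=0.76038 <1
  x=-0.803: |R|=0.73864 <1
  x=-1.586: |R|=1.52693 >1
  x=-1.441: |R|=1.30324 >1
  x=-1.299: |R|=1.11842 >1
So |R|<1 on (-1.1905, 0).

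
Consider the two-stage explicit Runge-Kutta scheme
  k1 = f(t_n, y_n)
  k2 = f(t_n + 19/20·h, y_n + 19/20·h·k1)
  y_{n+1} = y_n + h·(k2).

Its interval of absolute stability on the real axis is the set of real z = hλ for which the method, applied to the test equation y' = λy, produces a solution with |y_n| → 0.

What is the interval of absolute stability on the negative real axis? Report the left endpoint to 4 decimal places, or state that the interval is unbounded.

(-1.0526, 0).

Test eqn y'=λy, z=hλ:
  k1=λy_n ⇒ h·k1=z·y_n;  k2=λ(1+19/20z)y_n ⇒ h·k2=z(1+19/20z)y_n
  y_{n+1}/y_n = 1 + z(1+19/20z) = 1 + z + 19/20z²
  R(z) = 1 + z + 19/20z².

Need |R(x)|<1, x<0.
x=-1.24: |R|=1.2207
R=1: x+19/20x²=0 ⇒ x=−20/19=-1.0526; min R=1−1/(4·19/20)=0.7368>−1
Confirm numerically:
  x=-0.960: |R|=0.91552 <1
  x=-0.903: |R|=0.87164 <1
  x=-0.874: |R|=0.85168 <1
  x=-1.589: |R|=1.80967 >1
  x=-1.394: |R|=1.45207 >1
Stable set (-1.0526, 0).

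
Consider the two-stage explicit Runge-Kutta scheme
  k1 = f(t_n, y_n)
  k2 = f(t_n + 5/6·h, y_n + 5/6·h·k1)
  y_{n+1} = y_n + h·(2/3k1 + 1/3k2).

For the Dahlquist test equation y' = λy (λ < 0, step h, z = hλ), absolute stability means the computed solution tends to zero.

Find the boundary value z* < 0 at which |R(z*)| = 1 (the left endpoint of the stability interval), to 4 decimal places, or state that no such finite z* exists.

With y'=λy (z=hλ):
  k1=λy_n ⇒ h·k1=z·y_n;  k2=λ(1+5/6z)y_n ⇒ h·k2=z(1+5/6z)y_n
  y_{n+1}/y_n = 1 + 2/3z + 1/3z(1+5/6z) = 1 + z + 5/18z²
  ⇒ R(z) = 1 + z + 5/18z².

Need |R(x)|<1, x<0.
x=-0.7: |R|=0.4361
R=1: x+5/18x²=0 ⇒ x=−18/5=-3.6000; min R=1−1/(4·5/18)=0.1000>−1
Confirm numerically:
  x=-3.253: |R|=0.68645 <1
  x=-3.134: |R|=0.59432 <1
  x=-2.914: |R|=0.44472 <1
  x=-2.230: |R|=0.15136 <1
  x=-4.037: |R|=1.49005 >1
  x=-4.018: |R|=1.46653 >1
So |R|<1 on (-3.6000, 0).

left endpoint -3.6000.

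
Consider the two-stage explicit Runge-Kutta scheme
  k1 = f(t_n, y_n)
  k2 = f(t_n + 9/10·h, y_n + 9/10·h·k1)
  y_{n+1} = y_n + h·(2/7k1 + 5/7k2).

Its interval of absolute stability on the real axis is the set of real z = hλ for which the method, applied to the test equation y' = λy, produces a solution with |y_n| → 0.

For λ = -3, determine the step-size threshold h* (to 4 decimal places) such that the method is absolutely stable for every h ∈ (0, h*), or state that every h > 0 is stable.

Test eqn y'=λy, z=hλ:
  k1=λy_n ⇒ h·k1=z·y_n;  k2=λ(1+9/10z)y_n ⇒ h·k2=z(1+9/10z)y_n
  y_{n+1}/y_n = 1 + 2/7z + 5/7z(1+9/10z) = 1 + z + 9/14z²
  ⇒ R(z) = 1 + z + 9/14z².

Solve |R(x)|<1 on ℝ⁻.
x=-1.08: |R|=0.6698
R=1: x+9/14x²=0 ⇒ x=−14/9=-1.5556; min R=1−1/(4·9/14)=0.6111>−1
Confirm numerically:
  x=-1.336: |R|=0.81143 <1
  x=-1.025: |R|=0.65040 <1
  x=-0.819: |R|=0.61220 <1
  x=-0.775: |R|=0.61112 <1
  x=-2.090: |R|=1.71806 >1
  x=-1.694: |R|=1.15077 >1
  x=-1.661: |R|=1.11259 >1
Interval (-1.5556, 0).

(-1.5556,0); λ=-3 ⇒ h* = (14/9)/3 = 0.5185.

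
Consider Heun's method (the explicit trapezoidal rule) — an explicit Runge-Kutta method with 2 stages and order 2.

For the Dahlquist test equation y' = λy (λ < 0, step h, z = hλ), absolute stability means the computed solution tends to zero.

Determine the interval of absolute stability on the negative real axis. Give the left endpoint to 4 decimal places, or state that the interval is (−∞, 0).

On y'=λy, z=hλ:
  order 2, 2-stage ⇒ R(z)=1+z+z^2/2
  (e.g. R(-0.7)=0.54500, |R|=0.54500)

Need |R(x)|<1, x<0.
x=-0.7: |R|=0.5450
|R(-1.25)|=0.5312 |R(-0.91)|=0.5041 |R(-0.51)|=0.6200
Bisect:
  x_lo=-2.6083 |R|=1.7933  x_hi=-0.1059 |R|=0.8997
  mid=-1.35712 |R|=0.56377 →hi
  mid=-1.98271 |R|=0.98286 →hi
  mid=-2.29551 |R|=1.33917 →lo
  mid=-2.13911 |R|=1.14879 →lo
  mid=-2.06091 |R|=1.06277 →lo
  mid=-2.02181 |R|=1.02205 →lo
  mid=-2.00226 |R|=1.00226 →lo
  mid=-1.99249 |R|=0.99252 →hi
  mid=-1.99737 |R|=0.99738 →hi
  ...
  [-2.00012,-1.99997] ⇒ x*=-2.0000
So |R|<1 on (-2.0000, 0).

z∈(-2.0000,0).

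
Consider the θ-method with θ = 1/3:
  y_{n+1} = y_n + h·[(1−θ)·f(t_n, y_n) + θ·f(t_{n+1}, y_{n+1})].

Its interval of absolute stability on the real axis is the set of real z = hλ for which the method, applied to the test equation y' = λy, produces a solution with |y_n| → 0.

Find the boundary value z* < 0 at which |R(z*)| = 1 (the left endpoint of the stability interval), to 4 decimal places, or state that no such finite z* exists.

left endpoint -6.0000.

On y'=λy, z=hλ:
  y_{n+1} = y_n + z·[2/3·y_n + 1/3·y_{n+1}] ⇒ (1 − 1/3z)y_{n+1} = (1 + 2/3z)y_n
  so R(z) = (1 + 2/3z)/(1 − 1/3z).

Boundary: |R(x)|=1, x<0.
x=-0.91: |R|=0.3018
R=−1: 1+2/3x = −1+1/3x ⇒ -1/3x=2 ⇒ x=2/(-1/3)=-6.0000
Confirm numerically:
  x=-5.385: |R|=0.92665 <1
  x=-5.129: |R|=0.89285 <1
  x=-4.763: |R|=0.84065 <1
  x=-4.282: |R|=0.76408 <1
  x=-6.516: |R|=1.05422 >1
  x=-6.419: |R|=1.04448 >1
Interval (-6.0000, 0).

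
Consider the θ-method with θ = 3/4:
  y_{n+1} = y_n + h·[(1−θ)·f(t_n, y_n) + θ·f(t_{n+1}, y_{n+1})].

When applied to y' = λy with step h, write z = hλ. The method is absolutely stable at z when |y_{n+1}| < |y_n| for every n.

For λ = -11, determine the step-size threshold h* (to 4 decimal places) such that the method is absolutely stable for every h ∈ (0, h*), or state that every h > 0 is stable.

On y'=λy, z=hλ:
  y_{n+1} = y_n + z·[1/4·y_n + 3/4·y_{n+1}] ⇒ (1 − 3/4z)y_{n+1} = (1 + 1/4z)y_n
  Hence R(z) = (1 + 1/4z)/(1 − 3/4z).

Find x<0 with |R(x)|<1.
x=-1.79: |R|=0.2359
x=-2: |R|=0.2000
x=-10: |R|=0.1765
x=-100: |R|=0.3158
θ=3/4≥1/2 ⇒ |1+1/4x|<|1−3/4x| ∀x<0 ⇒ unbounded interval.

(−∞, 0) — no finite endpoint. Any h>0 works for λ=-11.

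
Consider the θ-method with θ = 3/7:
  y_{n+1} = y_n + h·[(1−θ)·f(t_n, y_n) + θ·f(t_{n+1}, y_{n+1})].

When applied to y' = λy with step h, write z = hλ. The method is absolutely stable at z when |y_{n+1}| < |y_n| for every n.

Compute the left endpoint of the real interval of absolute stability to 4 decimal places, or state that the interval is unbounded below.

With y'=λy (z=hλ):
  y_{n+1} = y_n + z·[4/7·y_n + 3/7·y_{n+1}] ⇒ (1 − 3/7z)y_{n+1} = (1 + 4/7z)y_n
  ⇒ R(z) = (1 + 4/7z)/(1 − 3/7z).

Need |R(x)|<1, x<0.
x=-0.4: |R|=0.6585
R=−1: 1+4/7x = −1+3/7x ⇒ -1/7x=2 ⇒ x=2/(-1/7)=-14.0000
Confirm numerically:
  x=-13.167: |R|=0.98209 <1
  x=-11.297: |R|=0.93390 <1
  x=-6.100: |R|=0.68775 <1
  x=-14.560: |R|=1.01105 >1
  x=-14.287: |R|=1.00576 >1
Stable set (-14.0000, 0).

z* = -14.0000.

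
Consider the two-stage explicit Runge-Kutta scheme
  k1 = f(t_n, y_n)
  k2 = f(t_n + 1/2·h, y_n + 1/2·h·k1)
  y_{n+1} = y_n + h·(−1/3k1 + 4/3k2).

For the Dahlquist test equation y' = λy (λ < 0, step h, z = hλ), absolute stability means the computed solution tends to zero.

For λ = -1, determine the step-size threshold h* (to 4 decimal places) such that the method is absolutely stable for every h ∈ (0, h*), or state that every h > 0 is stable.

(-1.5000,0); λ=-1 ⇒ h* = (3/2)/1 = 1.5000.

Set f=λy, z=hλ:
  k1=λy_n ⇒ h·k1=z·y_n;  k2=λ(1+1/2z)y_n ⇒ h·k2=z(1+1/2z)y_n
  y_{n+1}/y_n = 1 − 1/3z + 4/3z(1+1/2z) = 1 + z + 2/3z²
  ⇒ R(z) = 1 + z + 2/3z².

Solve |R(x)|<1 on ℝ⁻.
x=-0.83: |R|=0.6293
R=1: x+2/3x²=0 ⇒ x=−3/2=-1.5000; min R=1−1/(4·2/3)=0.6250>−1
Confirm numerically:
  x=-1.284: |R|=0.81510 <1
  x=-1.165: |R|=0.73982 <1
  x=-0.688: |R|=0.62756 <1
  x=-1.599: |R|=1.10553 >1
  x=-1.549: |R|=1.05060 >1
So |R|<1 on (-1.5000, 0).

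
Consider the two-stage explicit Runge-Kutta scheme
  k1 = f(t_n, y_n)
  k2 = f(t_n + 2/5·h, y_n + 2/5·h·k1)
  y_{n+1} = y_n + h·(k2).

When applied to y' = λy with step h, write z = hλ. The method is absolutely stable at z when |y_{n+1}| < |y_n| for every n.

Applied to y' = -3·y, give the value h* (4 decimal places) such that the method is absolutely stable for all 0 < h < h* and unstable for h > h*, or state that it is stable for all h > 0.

With y'=λy (z=hλ):
  k1=λy_n ⇒ h·k1=z·y_n;  k2=λ(1+2/5z)y_n ⇒ h·k2=z(1+2/5z)y_n
  y_{n+1}/y_n = 1 + z(1+2/5z) = 1 + z + 2/5z²
  Hence R(z) = 1 + z + 2/5z².

Need |R(x)|<1, x<0.
x=-1.2: |R|=0.3760
R=1: x+2/5x²=0 ⇒ x=−5/2=-2.5000; min R=1−1/(4·2/5)=0.3750>−1
Confirm numerically:
  x=-1.310: |R|=0.37644 <1
  x=-1.132: |R|=0.38057 <1
  x=-1.022: |R|=0.39579 <1
  x=-3.039: |R|=1.65521 >1
  x=-2.722: |R|=1.24171 >1
So |R|<1 on (-2.5000, 0).

(-2.5000,0); λ=-3 ⇒ h* = (5/2)/3 = 0.8333.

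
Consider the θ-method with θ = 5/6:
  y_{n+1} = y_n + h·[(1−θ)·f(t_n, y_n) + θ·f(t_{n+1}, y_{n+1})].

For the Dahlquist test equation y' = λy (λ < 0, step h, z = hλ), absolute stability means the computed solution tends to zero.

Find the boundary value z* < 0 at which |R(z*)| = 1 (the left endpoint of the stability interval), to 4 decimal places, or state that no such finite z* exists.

(−∞, 0) — no finite endpoint.

Set f=λy, z=hλ:
  y_{n+1} = y_n + z·[1/6·y_n + 5/6·y_{n+1}] ⇒ (1 − 5/6z)y_{n+1} = (1 + 1/6z)y_n
  R(z) = (1 + 1/6z)/(1 − 5/6z).

Boundary: |R(x)|=1, x<0.
x=-0.8: |R|=0.5200
x=-2: |R|=0.2500
x=-10: |R|=0.0714
x=-100: |R|=0.1858
θ=5/6≥1/2 ⇒ |1+1/6x|<|1−5/6x| ∀x<0 ⇒ interval (−∞,0).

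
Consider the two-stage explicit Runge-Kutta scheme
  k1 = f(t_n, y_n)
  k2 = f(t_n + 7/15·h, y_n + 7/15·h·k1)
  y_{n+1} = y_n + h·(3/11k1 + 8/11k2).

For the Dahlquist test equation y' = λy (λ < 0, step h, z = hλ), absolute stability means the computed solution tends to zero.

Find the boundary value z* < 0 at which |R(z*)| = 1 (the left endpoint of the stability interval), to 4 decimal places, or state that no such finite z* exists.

Set f=λy, z=hλ:
  k1=λy_n ⇒ h·k1=z·y_n;  k2=λ(1+7/15z)y_n ⇒ h·k2=z(1+7/15z)y_n
  y_{n+1}/y_n = 1 + 3/11z + 8/11z(1+7/15z) = 1 + z + 56/165z²
  R(z) = 1 + z + 56/165z².

Find x<0 with |R(x)|<1.
x=-1.45: |R|=0.2636
R=1: x+56/165x²=0 ⇒ x=−165/56=-2.9464; min R=1−1/(4·56/165)=0.2634>−1
Confirm numerically:
  x=-2.726: |R|=0.79606 <1
  x=-2.683: |R|=0.76012 <1
  x=-2.424: |R|=0.57020 <1
  x=-1.180: |R|=0.29257 <1
  x=-3.182: |R|=1.25441 >1
  x=-3.137: |R|=1.20290 >1
  x=-3.020: |R|=1.07541 >1
Stable set (-2.9464, 0).

z* = -2.9464.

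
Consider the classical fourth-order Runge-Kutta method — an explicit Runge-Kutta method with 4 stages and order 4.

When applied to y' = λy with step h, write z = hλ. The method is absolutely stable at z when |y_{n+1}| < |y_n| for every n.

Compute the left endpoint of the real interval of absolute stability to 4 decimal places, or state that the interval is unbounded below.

Set f=λy, z=hλ:
  order 4, 4-stage ⇒ R(z)=1+z+z^2/2+z^3/6+z^4/24
  (e.g. R(-1.33)=0.29272, |R|=0.29272)

Need |R(x)|<1, x<0.
x=-1.33: |R|=0.2927
|R(-2.97)|=1.3161 |R(-2.53)|=0.6786 |R(-0.85)|=0.4306
Bisect:
  x_lo=-3.4550 |R|=2.5769  x_hi=-0.1515 |R|=0.8594
  mid=-1.80326 |R|=0.28590 →hi
  mid=-2.62913 |R|=0.78897 →hi
  mid=-3.04206 |R|=1.46136 →lo
  mid=-2.83559 |R|=1.07852 →lo
  mid=-2.73236 |R|=0.92308 →hi
  mid=-2.78398 |R|=0.99802 →hi
  mid=-2.80979 |R|=1.03756 →lo
  mid=-2.79688 |R|=1.01761 →lo
  mid=-2.79043 |R|=1.00777 →lo
  mid=-2.78720 |R|=1.00288 →lo
  ...
  [-2.78539,-2.78519] ⇒ x*=-2.7853
Interval (-2.7853, 0).

left endpoint -2.7853.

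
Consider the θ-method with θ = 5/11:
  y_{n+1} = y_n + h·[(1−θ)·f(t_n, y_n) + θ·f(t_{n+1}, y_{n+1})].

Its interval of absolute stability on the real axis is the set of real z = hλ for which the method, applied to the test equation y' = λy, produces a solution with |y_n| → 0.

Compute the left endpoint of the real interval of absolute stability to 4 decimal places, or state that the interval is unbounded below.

Set f=λy, z=hλ:
  y_{n+1} = y_n + z·[6/11·y_n + 5/11·y_{n+1}] ⇒ (1 − 5/11z)y_{n+1} = (1 + 6/11z)y_n
  so R(z) = (1 + 6/11z)/(1 − 5/11z).

Need |R(x)|<1, x<0.
x=-0.95: |R|=0.3365
R=−1: 1+6/11x = −1+5/11x ⇒ -1/11x=2 ⇒ x=2/(-1/11)=-22.0000
Confirm numerically:
  x=-18.633: |R|=0.96768 <1
  x=-12.237: |R|=0.86475 <1
  x=-11.026: |R|=0.83405 <1
  x=-10.458: |R|=0.81763 <1
  x=-22.521: |R|=1.00422 >1
  x=-22.301: |R|=1.00246 >1
  x=-22.299: |R|=1.00244 >1
So |R|<1 on (-22.0000, 0).

left endpoint -22.0000.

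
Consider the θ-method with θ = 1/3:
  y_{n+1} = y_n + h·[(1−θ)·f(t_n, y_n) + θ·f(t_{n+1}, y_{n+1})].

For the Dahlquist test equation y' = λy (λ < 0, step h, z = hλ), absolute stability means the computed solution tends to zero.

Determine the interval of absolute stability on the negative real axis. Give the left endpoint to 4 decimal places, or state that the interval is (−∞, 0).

On y'=λy, z=hλ:
  y_{n+1} = y_n + z·[2/3·y_n + 1/3·y_{n+1}] ⇒ (1 − 1/3z)y_{n+1} = (1 + 2/3z)y_n
  Hence R(z) = (1 + 2/3z)/(1 − 1/3z).

Boundary: |R(x)|=1, x<0.
x=-0.53: |R|=0.5496
R=−1: 1+2/3x = −1+1/3x ⇒ -1/3x=2 ⇒ x=2/(-1/3)=-6.0000
Confirm numerically:
  x=-5.942: |R|=0.99351 <1
  x=-5.033: |R|=0.87962 <1
  x=-3.015: |R|=0.50374 <1
  x=-6.520: |R|=1.05462 >1
  x=-6.343: |R|=1.03671 >1
  x=-6.058: |R|=1.00640 >1
Stable set (-6.0000, 0).

(-6.0000, 0).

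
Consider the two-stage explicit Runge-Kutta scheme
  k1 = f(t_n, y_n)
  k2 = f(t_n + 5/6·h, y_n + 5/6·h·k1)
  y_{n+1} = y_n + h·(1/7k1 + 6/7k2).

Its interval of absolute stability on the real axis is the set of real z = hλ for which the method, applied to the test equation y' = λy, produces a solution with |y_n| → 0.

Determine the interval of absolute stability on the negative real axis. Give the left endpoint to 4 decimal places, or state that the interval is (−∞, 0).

Set f=λy, z=hλ:
  k1=λy_n ⇒ h·k1=z·y_n;  k2=λ(1+5/6z)y_n ⇒ h·k2=z(1+5/6z)y_n
  y_{n+1}/y_n = 1 + 1/7z + 6/7z(1+5/6z) = 1 + z + 5/7z²
  ⇒ R(z) = 1 + z + 5/7z².

Need |R(x)|<1, x<0.
x=-1.17: |R|=0.8078
R=1: x+5/7x²=0 ⇒ x=−7/5=-1.4000; min R=1−1/(4·5/7)=0.6500>−1
Confirm numerically:
  x=-1.113: |R|=0.77184 <1
  x=-1.107: |R|=0.76832 <1
  x=-0.689: |R|=0.65009 <1
  x=-0.626: |R|=0.65391 <1
  x=-1.632: |R|=1.27045 >1
  x=-1.630: |R|=1.26779 >1
  x=-1.509: |R|=1.11749 >1
Stable set (-1.4000, 0).

z∈(-1.4000,0).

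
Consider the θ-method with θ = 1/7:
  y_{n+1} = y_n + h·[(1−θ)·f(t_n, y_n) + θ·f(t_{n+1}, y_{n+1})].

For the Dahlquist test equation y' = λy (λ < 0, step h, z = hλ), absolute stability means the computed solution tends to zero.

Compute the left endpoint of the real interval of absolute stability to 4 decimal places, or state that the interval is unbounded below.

With y'=λy (z=hλ):
  y_{n+1} = y_n + z·[6/7·y_n + 1/7·y_{n+1}] ⇒ (1 − 1/7z)y_{n+1} = (1 + 6/7z)y_n
  Hence R(z) = (1 + 6/7z)/(1 − 1/7z).

Find x<0 with |R(x)|<1.
x=-0.95: |R|=0.1635
R=−1: 1+6/7x = −1+1/7x ⇒ -5/7x=2 ⇒ x=2/(-5/7)=-2.8000
Confirm numerically:
  x=-2.677: |R|=0.93645 <1
  x=-2.672: |R|=0.93383 <1
  x=-2.475: |R|=0.82850 <1
  x=-3.365: |R|=1.27255 >1
  x=-3.140: |R|=1.16765 >1
  x=-2.878: |R|=1.03948 >1
Interval (-2.8000, 0).

z* = -2.8000.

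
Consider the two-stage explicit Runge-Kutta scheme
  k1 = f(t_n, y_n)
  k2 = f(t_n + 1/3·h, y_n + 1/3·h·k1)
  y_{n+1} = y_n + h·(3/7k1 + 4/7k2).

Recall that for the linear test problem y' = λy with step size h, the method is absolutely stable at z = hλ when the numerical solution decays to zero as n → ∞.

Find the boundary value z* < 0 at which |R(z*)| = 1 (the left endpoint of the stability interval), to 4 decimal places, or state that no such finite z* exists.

left endpoint -5.2500.

Test eqn y'=λy, z=hλ:
  k1=λy_n ⇒ h·k1=z·y_n;  k2=λ(1+1/3z)y_n ⇒ h·k2=z(1+1/3z)y_n
  y_{n+1}/y_n = 1 + 3/7z + 4/7z(1+1/3z) = 1 + z + 4/21z²
  Hence R(z) = 1 + z + 4/21z².

Find x<0 with |R(x)|<1.
x=-1.47: |R|=0.0584
R=1: x+4/21x²=0 ⇒ x=−21/4=-5.2500; min R=1−1/(4·4/21)=-0.3125>−1
Confirm numerically:
  x=-3.989: |R|=0.04188 <1
  x=-3.861: |R|=0.02151 <1
  x=-3.162: |R|=0.25757 <1
  x=-2.421: |R|=0.30457 <1
  x=-5.692: |R|=1.47921 >1
  x=-5.388: |R|=1.14163 >1
  x=-5.337: |R|=1.08844 >1
Stable set (-5.2500, 0).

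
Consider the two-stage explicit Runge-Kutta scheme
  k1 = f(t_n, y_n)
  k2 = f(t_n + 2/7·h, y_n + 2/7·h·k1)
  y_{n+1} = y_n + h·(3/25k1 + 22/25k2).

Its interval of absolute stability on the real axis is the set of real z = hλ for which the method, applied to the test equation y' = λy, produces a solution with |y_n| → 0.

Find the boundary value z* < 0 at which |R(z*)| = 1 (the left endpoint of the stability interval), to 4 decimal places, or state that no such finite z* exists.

left endpoint -3.9773.

Set f=λy, z=hλ:
  k1=λy_n ⇒ h·k1=z·y_n;  k2=λ(1+2/7z)y_n ⇒ h·k2=z(1+2/7z)y_n
  y_{n+1}/y_n = 1 + 3/25z + 22/25z(1+2/7z) = 1 + z + 44/175z²
  so R(z) = 1 + z + 44/175z².

Boundary: |R(x)|=1, x<0.
x=-0.47: |R|=0.5855
R=1: x+44/175x²=0 ⇒ x=−175/44=-3.9773; min R=1−1/(4·44/175)=0.0057>−1
Confirm numerically:
  x=-3.762: |R|=0.79638 <1
  x=-3.698: |R|=0.74034 <1
  x=-2.747: |R|=0.15028 <1
  x=-1.982: |R|=0.00569 <1
  x=-4.365: |R|=1.42553 >1
  x=-4.286: |R|=1.33269 >1
  x=-4.024: |R|=1.04728 >1
Interval (-3.9773, 0).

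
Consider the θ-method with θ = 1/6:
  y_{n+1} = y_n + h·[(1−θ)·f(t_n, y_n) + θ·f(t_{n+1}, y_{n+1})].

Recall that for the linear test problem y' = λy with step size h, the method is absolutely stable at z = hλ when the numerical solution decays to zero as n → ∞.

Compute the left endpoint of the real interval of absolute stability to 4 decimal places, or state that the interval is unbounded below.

left endpoint -3.0000.

Set f=λy, z=hλ:
  y_{n+1} = y_n + z·[5/6·y_n + 1/6·y_{n+1}] ⇒ (1 − 1/6z)y_{n+1} = (1 + 5/6z)y_n
  Hence R(z) = (1 + 5/6z)/(1 − 1/6z).

Need |R(x)|<1, x<0.
x=-0.41: |R|=0.6162
R=−1: 1+5/6x = −1+1/6x ⇒ -2/3x=2 ⇒ x=2/(-2/3)=-3.0000
Confirm numerically:
  x=-2.843: |R|=0.92898 <1
  x=-2.363: |R|=0.69532 <1
  x=-2.054: |R|=0.53017 <1
  x=-1.261: |R|=0.04201 <1
  x=-3.159: |R|=1.06944 >1
  x=-3.080: |R|=1.03524 >1
So |R|<1 on (-3.0000, 0).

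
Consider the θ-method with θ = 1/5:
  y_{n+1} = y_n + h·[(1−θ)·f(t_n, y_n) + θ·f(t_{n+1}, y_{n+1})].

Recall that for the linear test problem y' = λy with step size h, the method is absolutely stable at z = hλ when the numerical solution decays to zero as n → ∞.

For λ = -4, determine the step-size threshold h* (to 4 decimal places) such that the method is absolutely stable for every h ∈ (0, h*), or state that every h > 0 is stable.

(-3.3333,0); λ=-4 ⇒ h* = (10/3)/4 = 0.8333.

Test eqn y'=λy, z=hλ:
  y_{n+1} = y_n + z·[4/5·y_n + 1/5·y_{n+1}] ⇒ (1 − 1/5z)y_{n+1} = (1 + 4/5z)y_n
  so R(z) = (1 + 4/5z)/(1 − 1/5z).

Need |R(x)|<1, x<0.
x=-0.5: |R|=0.5455
R=−1: 1+4/5x = −1+1/5x ⇒ -3/5x=2 ⇒ x=2/(-3/5)=-3.3333
Confirm numerically:
  x=-2.855: |R|=0.81731 <1
  x=-2.620: |R|=0.71916 <1
  x=-2.148: |R|=0.50252 <1
  x=-1.688: |R|=0.26196 <1
  x=-3.648: |R|=1.10916 >1
  x=-3.561: |R|=1.07978 >1
Stable set (-3.3333, 0).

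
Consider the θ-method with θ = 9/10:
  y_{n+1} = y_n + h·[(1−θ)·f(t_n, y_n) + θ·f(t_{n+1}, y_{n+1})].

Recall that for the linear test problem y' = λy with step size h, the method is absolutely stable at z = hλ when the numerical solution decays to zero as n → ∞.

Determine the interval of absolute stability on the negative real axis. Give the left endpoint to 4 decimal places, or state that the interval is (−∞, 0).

With y'=λy (z=hλ):
  y_{n+1} = y_n + z·[1/10·y_n + 9/10·y_{n+1}] ⇒ (1 − 9/10z)y_{n+1} = (1 + 1/10z)y_n
  so R(z) = (1 + 1/10z)/(1 − 9/10z).

Find x<0 with |R(x)|<1.
x=-1.31: |R|=0.3988
x=-2: |R|=0.2857
x=-10: |R|=0.0000
x=-100: |R|=0.0989
θ=9/10≥1/2 ⇒ |1+1/10x|<|1−9/10x| ∀x<0 ⇒ unbounded interval.

unbounded; (−∞, 0).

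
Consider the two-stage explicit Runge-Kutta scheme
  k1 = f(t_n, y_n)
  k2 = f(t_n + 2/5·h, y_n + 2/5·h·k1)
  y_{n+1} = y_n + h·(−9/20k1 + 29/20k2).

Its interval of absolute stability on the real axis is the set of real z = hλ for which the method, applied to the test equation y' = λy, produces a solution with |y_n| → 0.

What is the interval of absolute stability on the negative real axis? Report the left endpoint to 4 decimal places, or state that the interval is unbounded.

(-1.7241, 0).

Test eqn y'=λy, z=hλ:
  k1=λy_n ⇒ h·k1=z·y_n;  k2=λ(1+2/5z)y_n ⇒ h·k2=z(1+2/5z)y_n
  y_{n+1}/y_n = 1 − 9/20z + 29/20z(1+2/5z) = 1 + z + 29/50z²
  R(z) = 1 + z + 29/50z².

Solve |R(x)|<1 on ℝ⁻.
x=-1.14: |R|=0.6138
R=1: x+29/50x²=0 ⇒ x=−50/29=-1.7241; min R=1−1/(4·29/50)=0.5690>−1
Confirm numerically:
  x=-1.351: |R|=0.70762 <1
  x=-1.212: |R|=0.63999 <1
  x=-0.825: |R|=0.56976 <1
  x=-0.768: |R|=0.57410 <1
  x=-2.084: |R|=1.43497 >1
  x=-2.077: |R|=1.42508 >1
So |R|<1 on (-1.7241, 0).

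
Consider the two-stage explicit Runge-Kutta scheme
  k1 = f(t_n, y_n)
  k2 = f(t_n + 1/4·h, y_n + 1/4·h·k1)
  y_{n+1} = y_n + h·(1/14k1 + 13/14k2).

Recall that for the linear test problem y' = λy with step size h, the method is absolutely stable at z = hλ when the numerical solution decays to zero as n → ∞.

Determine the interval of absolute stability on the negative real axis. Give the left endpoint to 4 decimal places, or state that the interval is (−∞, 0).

Test eqn y'=λy, z=hλ:
  k1=λy_n ⇒ h·k1=z·y_n;  k2=λ(1+1/4z)y_n ⇒ h·k2=z(1+1/4z)y_n
  y_{n+1}/y_n = 1 + 1/14z + 13/14z(1+1/4z) = 1 + z + 13/56z²
  ⇒ R(z) = 1 + z + 13/56z².

Boundary: |R(x)|=1, x<0.
x=-1.7: |R|=0.0291
R=1: x+13/56x²=0 ⇒ x=−56/13=-4.3077; min R=1−1/(4·13/56)=-0.0769>−1
Confirm numerically:
  x=-3.679: |R|=0.46306 <1
  x=-3.613: |R|=0.41734 <1
  x=-3.487: |R|=0.33566 <1
  x=-2.979: |R|=0.08114 <1
  x=-4.717: |R|=1.44820 >1
  x=-4.483: |R|=1.18244 >1
Stable set (-4.3077, 0).

(-4.3077, 0).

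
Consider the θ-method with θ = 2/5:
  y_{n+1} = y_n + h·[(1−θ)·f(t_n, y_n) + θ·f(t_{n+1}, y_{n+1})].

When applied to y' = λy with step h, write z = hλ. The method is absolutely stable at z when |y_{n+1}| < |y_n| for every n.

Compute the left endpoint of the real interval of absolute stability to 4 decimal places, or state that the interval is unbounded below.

On y'=λy, z=hλ:
  y_{n+1} = y_n + z·[3/5·y_n + 2/5·y_{n+1}] ⇒ (1 − 2/5z)y_{n+1} = (1 + 3/5z)y_n
  ⇒ R(z) = (1 + 3/5z)/(1 − 2/5z).

Boundary: |R(x)|=1, x<0.
x=-1.64: |R|=0.0097
R=−1: 1+3/5x = −1+2/5x ⇒ -1/5x=2 ⇒ x=2/(-1/5)=-10.0000
Confirm numerically:
  x=-9.219: |R|=0.96668 <1
  x=-8.484: |R|=0.93099 <1
  x=-7.176: |R|=0.85407 <1
  x=-4.043: |R|=0.54478 <1
  x=-10.458: |R|=1.01767 >1
  x=-10.404: |R|=1.01565 >1
  x=-10.283: |R|=1.01107 >1
Stable set (-10.0000, 0).

z* = -10.0000.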